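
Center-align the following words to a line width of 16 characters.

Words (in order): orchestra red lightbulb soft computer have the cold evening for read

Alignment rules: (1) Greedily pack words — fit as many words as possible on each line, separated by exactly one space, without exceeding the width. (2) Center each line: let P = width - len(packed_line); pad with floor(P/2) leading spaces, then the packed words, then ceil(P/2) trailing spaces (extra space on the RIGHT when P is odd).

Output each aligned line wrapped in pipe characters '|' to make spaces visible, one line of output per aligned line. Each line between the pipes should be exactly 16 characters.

Answer: | orchestra red  |
| lightbulb soft |
| computer have  |
|the cold evening|
|    for read    |

Derivation:
Line 1: ['orchestra', 'red'] (min_width=13, slack=3)
Line 2: ['lightbulb', 'soft'] (min_width=14, slack=2)
Line 3: ['computer', 'have'] (min_width=13, slack=3)
Line 4: ['the', 'cold', 'evening'] (min_width=16, slack=0)
Line 5: ['for', 'read'] (min_width=8, slack=8)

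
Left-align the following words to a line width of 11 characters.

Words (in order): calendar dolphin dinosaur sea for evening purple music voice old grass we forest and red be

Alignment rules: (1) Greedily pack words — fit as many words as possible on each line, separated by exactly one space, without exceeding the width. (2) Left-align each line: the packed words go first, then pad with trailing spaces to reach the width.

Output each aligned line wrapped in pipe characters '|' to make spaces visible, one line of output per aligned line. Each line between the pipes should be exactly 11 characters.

Line 1: ['calendar'] (min_width=8, slack=3)
Line 2: ['dolphin'] (min_width=7, slack=4)
Line 3: ['dinosaur'] (min_width=8, slack=3)
Line 4: ['sea', 'for'] (min_width=7, slack=4)
Line 5: ['evening'] (min_width=7, slack=4)
Line 6: ['purple'] (min_width=6, slack=5)
Line 7: ['music', 'voice'] (min_width=11, slack=0)
Line 8: ['old', 'grass'] (min_width=9, slack=2)
Line 9: ['we', 'forest'] (min_width=9, slack=2)
Line 10: ['and', 'red', 'be'] (min_width=10, slack=1)

Answer: |calendar   |
|dolphin    |
|dinosaur   |
|sea for    |
|evening    |
|purple     |
|music voice|
|old grass  |
|we forest  |
|and red be |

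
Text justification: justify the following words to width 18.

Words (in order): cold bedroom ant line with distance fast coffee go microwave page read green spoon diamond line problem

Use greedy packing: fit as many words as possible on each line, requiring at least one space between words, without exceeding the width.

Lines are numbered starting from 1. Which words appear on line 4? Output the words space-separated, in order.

Answer: microwave page

Derivation:
Line 1: ['cold', 'bedroom', 'ant'] (min_width=16, slack=2)
Line 2: ['line', 'with', 'distance'] (min_width=18, slack=0)
Line 3: ['fast', 'coffee', 'go'] (min_width=14, slack=4)
Line 4: ['microwave', 'page'] (min_width=14, slack=4)
Line 5: ['read', 'green', 'spoon'] (min_width=16, slack=2)
Line 6: ['diamond', 'line'] (min_width=12, slack=6)
Line 7: ['problem'] (min_width=7, slack=11)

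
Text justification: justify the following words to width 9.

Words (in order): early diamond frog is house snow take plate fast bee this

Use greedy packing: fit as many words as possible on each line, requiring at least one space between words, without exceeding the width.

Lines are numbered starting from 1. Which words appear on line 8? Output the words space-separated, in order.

Line 1: ['early'] (min_width=5, slack=4)
Line 2: ['diamond'] (min_width=7, slack=2)
Line 3: ['frog', 'is'] (min_width=7, slack=2)
Line 4: ['house'] (min_width=5, slack=4)
Line 5: ['snow', 'take'] (min_width=9, slack=0)
Line 6: ['plate'] (min_width=5, slack=4)
Line 7: ['fast', 'bee'] (min_width=8, slack=1)
Line 8: ['this'] (min_width=4, slack=5)

Answer: this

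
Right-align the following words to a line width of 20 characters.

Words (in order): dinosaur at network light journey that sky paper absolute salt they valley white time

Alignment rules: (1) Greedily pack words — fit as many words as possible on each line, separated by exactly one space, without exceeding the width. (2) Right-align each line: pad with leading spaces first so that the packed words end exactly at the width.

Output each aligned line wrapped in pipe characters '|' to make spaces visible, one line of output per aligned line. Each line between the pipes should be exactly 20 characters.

Line 1: ['dinosaur', 'at', 'network'] (min_width=19, slack=1)
Line 2: ['light', 'journey', 'that'] (min_width=18, slack=2)
Line 3: ['sky', 'paper', 'absolute'] (min_width=18, slack=2)
Line 4: ['salt', 'they', 'valley'] (min_width=16, slack=4)
Line 5: ['white', 'time'] (min_width=10, slack=10)

Answer: | dinosaur at network|
|  light journey that|
|  sky paper absolute|
|    salt they valley|
|          white time|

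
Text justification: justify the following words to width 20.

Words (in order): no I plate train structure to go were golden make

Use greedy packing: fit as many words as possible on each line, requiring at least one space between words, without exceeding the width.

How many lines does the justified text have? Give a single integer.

Answer: 3

Derivation:
Line 1: ['no', 'I', 'plate', 'train'] (min_width=16, slack=4)
Line 2: ['structure', 'to', 'go', 'were'] (min_width=20, slack=0)
Line 3: ['golden', 'make'] (min_width=11, slack=9)
Total lines: 3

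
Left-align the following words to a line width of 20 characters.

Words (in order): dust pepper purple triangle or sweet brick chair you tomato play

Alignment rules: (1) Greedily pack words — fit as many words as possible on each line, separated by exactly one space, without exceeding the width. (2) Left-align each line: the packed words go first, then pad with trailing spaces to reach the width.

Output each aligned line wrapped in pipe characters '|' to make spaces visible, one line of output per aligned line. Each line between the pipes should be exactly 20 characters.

Answer: |dust pepper purple  |
|triangle or sweet   |
|brick chair you     |
|tomato play         |

Derivation:
Line 1: ['dust', 'pepper', 'purple'] (min_width=18, slack=2)
Line 2: ['triangle', 'or', 'sweet'] (min_width=17, slack=3)
Line 3: ['brick', 'chair', 'you'] (min_width=15, slack=5)
Line 4: ['tomato', 'play'] (min_width=11, slack=9)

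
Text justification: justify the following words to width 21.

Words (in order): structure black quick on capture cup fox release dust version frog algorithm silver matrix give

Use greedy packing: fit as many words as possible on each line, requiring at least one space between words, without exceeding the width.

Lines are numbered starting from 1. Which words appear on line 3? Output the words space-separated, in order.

Answer: release dust version

Derivation:
Line 1: ['structure', 'black', 'quick'] (min_width=21, slack=0)
Line 2: ['on', 'capture', 'cup', 'fox'] (min_width=18, slack=3)
Line 3: ['release', 'dust', 'version'] (min_width=20, slack=1)
Line 4: ['frog', 'algorithm', 'silver'] (min_width=21, slack=0)
Line 5: ['matrix', 'give'] (min_width=11, slack=10)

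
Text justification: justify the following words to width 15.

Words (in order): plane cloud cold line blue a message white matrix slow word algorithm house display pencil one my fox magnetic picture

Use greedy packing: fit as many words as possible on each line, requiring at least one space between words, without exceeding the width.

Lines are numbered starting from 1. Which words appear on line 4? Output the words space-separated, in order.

Answer: matrix slow

Derivation:
Line 1: ['plane', 'cloud'] (min_width=11, slack=4)
Line 2: ['cold', 'line', 'blue'] (min_width=14, slack=1)
Line 3: ['a', 'message', 'white'] (min_width=15, slack=0)
Line 4: ['matrix', 'slow'] (min_width=11, slack=4)
Line 5: ['word', 'algorithm'] (min_width=14, slack=1)
Line 6: ['house', 'display'] (min_width=13, slack=2)
Line 7: ['pencil', 'one', 'my'] (min_width=13, slack=2)
Line 8: ['fox', 'magnetic'] (min_width=12, slack=3)
Line 9: ['picture'] (min_width=7, slack=8)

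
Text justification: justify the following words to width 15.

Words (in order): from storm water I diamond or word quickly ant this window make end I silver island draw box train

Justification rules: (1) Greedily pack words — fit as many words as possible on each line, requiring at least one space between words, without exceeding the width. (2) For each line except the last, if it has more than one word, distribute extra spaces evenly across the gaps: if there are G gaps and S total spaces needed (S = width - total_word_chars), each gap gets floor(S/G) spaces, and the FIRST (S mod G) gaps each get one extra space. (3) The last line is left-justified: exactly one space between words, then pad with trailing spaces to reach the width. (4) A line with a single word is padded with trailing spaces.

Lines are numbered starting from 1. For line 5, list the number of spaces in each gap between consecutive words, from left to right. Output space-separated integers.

Answer: 4 3

Derivation:
Line 1: ['from', 'storm'] (min_width=10, slack=5)
Line 2: ['water', 'I', 'diamond'] (min_width=15, slack=0)
Line 3: ['or', 'word', 'quickly'] (min_width=15, slack=0)
Line 4: ['ant', 'this', 'window'] (min_width=15, slack=0)
Line 5: ['make', 'end', 'I'] (min_width=10, slack=5)
Line 6: ['silver', 'island'] (min_width=13, slack=2)
Line 7: ['draw', 'box', 'train'] (min_width=14, slack=1)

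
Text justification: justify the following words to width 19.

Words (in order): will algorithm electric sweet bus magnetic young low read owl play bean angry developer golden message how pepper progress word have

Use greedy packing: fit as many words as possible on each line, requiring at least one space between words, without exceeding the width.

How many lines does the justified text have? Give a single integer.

Answer: 8

Derivation:
Line 1: ['will', 'algorithm'] (min_width=14, slack=5)
Line 2: ['electric', 'sweet', 'bus'] (min_width=18, slack=1)
Line 3: ['magnetic', 'young', 'low'] (min_width=18, slack=1)
Line 4: ['read', 'owl', 'play', 'bean'] (min_width=18, slack=1)
Line 5: ['angry', 'developer'] (min_width=15, slack=4)
Line 6: ['golden', 'message', 'how'] (min_width=18, slack=1)
Line 7: ['pepper', 'progress'] (min_width=15, slack=4)
Line 8: ['word', 'have'] (min_width=9, slack=10)
Total lines: 8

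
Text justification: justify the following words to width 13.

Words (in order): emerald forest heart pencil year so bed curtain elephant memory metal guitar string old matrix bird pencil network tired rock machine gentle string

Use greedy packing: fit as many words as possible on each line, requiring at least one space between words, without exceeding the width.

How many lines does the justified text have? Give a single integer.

Answer: 13

Derivation:
Line 1: ['emerald'] (min_width=7, slack=6)
Line 2: ['forest', 'heart'] (min_width=12, slack=1)
Line 3: ['pencil', 'year'] (min_width=11, slack=2)
Line 4: ['so', 'bed'] (min_width=6, slack=7)
Line 5: ['curtain'] (min_width=7, slack=6)
Line 6: ['elephant'] (min_width=8, slack=5)
Line 7: ['memory', 'metal'] (min_width=12, slack=1)
Line 8: ['guitar', 'string'] (min_width=13, slack=0)
Line 9: ['old', 'matrix'] (min_width=10, slack=3)
Line 10: ['bird', 'pencil'] (min_width=11, slack=2)
Line 11: ['network', 'tired'] (min_width=13, slack=0)
Line 12: ['rock', 'machine'] (min_width=12, slack=1)
Line 13: ['gentle', 'string'] (min_width=13, slack=0)
Total lines: 13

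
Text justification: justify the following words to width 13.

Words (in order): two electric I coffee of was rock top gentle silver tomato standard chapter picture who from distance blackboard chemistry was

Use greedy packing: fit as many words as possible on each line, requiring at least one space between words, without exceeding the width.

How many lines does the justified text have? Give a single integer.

Line 1: ['two', 'electric'] (min_width=12, slack=1)
Line 2: ['I', 'coffee', 'of'] (min_width=11, slack=2)
Line 3: ['was', 'rock', 'top'] (min_width=12, slack=1)
Line 4: ['gentle', 'silver'] (min_width=13, slack=0)
Line 5: ['tomato'] (min_width=6, slack=7)
Line 6: ['standard'] (min_width=8, slack=5)
Line 7: ['chapter'] (min_width=7, slack=6)
Line 8: ['picture', 'who'] (min_width=11, slack=2)
Line 9: ['from', 'distance'] (min_width=13, slack=0)
Line 10: ['blackboard'] (min_width=10, slack=3)
Line 11: ['chemistry', 'was'] (min_width=13, slack=0)
Total lines: 11

Answer: 11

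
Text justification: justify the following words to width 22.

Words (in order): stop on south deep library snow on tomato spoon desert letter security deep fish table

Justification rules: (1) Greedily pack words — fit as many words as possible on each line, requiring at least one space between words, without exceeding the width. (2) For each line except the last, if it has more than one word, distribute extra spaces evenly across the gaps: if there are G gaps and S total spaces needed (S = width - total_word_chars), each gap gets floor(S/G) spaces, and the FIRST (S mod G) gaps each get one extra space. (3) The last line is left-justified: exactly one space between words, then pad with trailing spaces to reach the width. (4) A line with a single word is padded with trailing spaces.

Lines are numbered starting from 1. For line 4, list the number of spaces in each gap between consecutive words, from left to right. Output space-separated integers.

Answer: 3 3

Derivation:
Line 1: ['stop', 'on', 'south', 'deep'] (min_width=18, slack=4)
Line 2: ['library', 'snow', 'on', 'tomato'] (min_width=22, slack=0)
Line 3: ['spoon', 'desert', 'letter'] (min_width=19, slack=3)
Line 4: ['security', 'deep', 'fish'] (min_width=18, slack=4)
Line 5: ['table'] (min_width=5, slack=17)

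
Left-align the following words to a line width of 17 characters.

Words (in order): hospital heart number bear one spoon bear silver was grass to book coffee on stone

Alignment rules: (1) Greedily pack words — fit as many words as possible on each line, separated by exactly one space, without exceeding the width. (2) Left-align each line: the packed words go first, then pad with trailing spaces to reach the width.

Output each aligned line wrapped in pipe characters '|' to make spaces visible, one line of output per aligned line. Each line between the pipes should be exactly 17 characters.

Answer: |hospital heart   |
|number bear one  |
|spoon bear silver|
|was grass to book|
|coffee on stone  |

Derivation:
Line 1: ['hospital', 'heart'] (min_width=14, slack=3)
Line 2: ['number', 'bear', 'one'] (min_width=15, slack=2)
Line 3: ['spoon', 'bear', 'silver'] (min_width=17, slack=0)
Line 4: ['was', 'grass', 'to', 'book'] (min_width=17, slack=0)
Line 5: ['coffee', 'on', 'stone'] (min_width=15, slack=2)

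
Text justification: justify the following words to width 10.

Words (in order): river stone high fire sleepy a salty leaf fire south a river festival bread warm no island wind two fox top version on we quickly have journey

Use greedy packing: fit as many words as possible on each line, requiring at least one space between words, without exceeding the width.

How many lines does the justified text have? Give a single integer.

Line 1: ['river'] (min_width=5, slack=5)
Line 2: ['stone', 'high'] (min_width=10, slack=0)
Line 3: ['fire'] (min_width=4, slack=6)
Line 4: ['sleepy', 'a'] (min_width=8, slack=2)
Line 5: ['salty', 'leaf'] (min_width=10, slack=0)
Line 6: ['fire', 'south'] (min_width=10, slack=0)
Line 7: ['a', 'river'] (min_width=7, slack=3)
Line 8: ['festival'] (min_width=8, slack=2)
Line 9: ['bread', 'warm'] (min_width=10, slack=0)
Line 10: ['no', 'island'] (min_width=9, slack=1)
Line 11: ['wind', 'two'] (min_width=8, slack=2)
Line 12: ['fox', 'top'] (min_width=7, slack=3)
Line 13: ['version', 'on'] (min_width=10, slack=0)
Line 14: ['we', 'quickly'] (min_width=10, slack=0)
Line 15: ['have'] (min_width=4, slack=6)
Line 16: ['journey'] (min_width=7, slack=3)
Total lines: 16

Answer: 16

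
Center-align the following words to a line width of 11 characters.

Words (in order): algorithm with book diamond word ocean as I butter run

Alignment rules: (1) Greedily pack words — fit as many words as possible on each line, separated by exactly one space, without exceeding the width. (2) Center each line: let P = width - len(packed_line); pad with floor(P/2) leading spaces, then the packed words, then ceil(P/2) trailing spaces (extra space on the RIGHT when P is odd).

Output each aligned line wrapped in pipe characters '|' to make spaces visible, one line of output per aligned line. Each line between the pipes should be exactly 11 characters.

Line 1: ['algorithm'] (min_width=9, slack=2)
Line 2: ['with', 'book'] (min_width=9, slack=2)
Line 3: ['diamond'] (min_width=7, slack=4)
Line 4: ['word', 'ocean'] (min_width=10, slack=1)
Line 5: ['as', 'I', 'butter'] (min_width=11, slack=0)
Line 6: ['run'] (min_width=3, slack=8)

Answer: | algorithm |
| with book |
|  diamond  |
|word ocean |
|as I butter|
|    run    |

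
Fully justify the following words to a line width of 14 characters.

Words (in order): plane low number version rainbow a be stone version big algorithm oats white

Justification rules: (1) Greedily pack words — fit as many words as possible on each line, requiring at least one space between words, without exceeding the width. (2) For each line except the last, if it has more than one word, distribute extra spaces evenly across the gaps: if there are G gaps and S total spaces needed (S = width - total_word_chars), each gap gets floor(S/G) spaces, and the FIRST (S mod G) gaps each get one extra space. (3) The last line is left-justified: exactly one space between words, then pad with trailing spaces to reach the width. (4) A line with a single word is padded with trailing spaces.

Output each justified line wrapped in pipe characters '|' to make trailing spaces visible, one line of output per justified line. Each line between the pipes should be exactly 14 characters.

Answer: |plane      low|
|number version|
|rainbow  a  be|
|stone  version|
|big  algorithm|
|oats white    |

Derivation:
Line 1: ['plane', 'low'] (min_width=9, slack=5)
Line 2: ['number', 'version'] (min_width=14, slack=0)
Line 3: ['rainbow', 'a', 'be'] (min_width=12, slack=2)
Line 4: ['stone', 'version'] (min_width=13, slack=1)
Line 5: ['big', 'algorithm'] (min_width=13, slack=1)
Line 6: ['oats', 'white'] (min_width=10, slack=4)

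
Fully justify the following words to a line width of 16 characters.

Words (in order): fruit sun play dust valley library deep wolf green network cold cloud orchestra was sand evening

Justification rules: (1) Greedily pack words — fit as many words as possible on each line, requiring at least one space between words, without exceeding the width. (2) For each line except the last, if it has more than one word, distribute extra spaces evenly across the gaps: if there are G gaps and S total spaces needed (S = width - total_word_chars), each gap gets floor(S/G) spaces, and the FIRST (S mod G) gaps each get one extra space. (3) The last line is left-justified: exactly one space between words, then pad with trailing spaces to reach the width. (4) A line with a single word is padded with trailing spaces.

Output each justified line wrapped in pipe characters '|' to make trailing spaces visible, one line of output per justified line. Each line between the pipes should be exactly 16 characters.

Line 1: ['fruit', 'sun', 'play'] (min_width=14, slack=2)
Line 2: ['dust', 'valley'] (min_width=11, slack=5)
Line 3: ['library', 'deep'] (min_width=12, slack=4)
Line 4: ['wolf', 'green'] (min_width=10, slack=6)
Line 5: ['network', 'cold'] (min_width=12, slack=4)
Line 6: ['cloud', 'orchestra'] (min_width=15, slack=1)
Line 7: ['was', 'sand', 'evening'] (min_width=16, slack=0)

Answer: |fruit  sun  play|
|dust      valley|
|library     deep|
|wolf       green|
|network     cold|
|cloud  orchestra|
|was sand evening|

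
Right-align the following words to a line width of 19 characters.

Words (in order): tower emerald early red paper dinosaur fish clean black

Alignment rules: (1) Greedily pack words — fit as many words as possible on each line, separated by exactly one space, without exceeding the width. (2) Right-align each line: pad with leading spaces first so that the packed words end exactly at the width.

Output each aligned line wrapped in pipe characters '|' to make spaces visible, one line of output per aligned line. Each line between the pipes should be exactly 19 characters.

Answer: |tower emerald early|
| red paper dinosaur|
|   fish clean black|

Derivation:
Line 1: ['tower', 'emerald', 'early'] (min_width=19, slack=0)
Line 2: ['red', 'paper', 'dinosaur'] (min_width=18, slack=1)
Line 3: ['fish', 'clean', 'black'] (min_width=16, slack=3)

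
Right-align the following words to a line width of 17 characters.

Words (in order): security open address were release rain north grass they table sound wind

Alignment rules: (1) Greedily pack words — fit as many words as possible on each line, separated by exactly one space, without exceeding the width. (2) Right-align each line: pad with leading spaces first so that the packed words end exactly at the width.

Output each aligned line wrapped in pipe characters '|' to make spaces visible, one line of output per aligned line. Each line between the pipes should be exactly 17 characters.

Answer: |    security open|
|     address were|
|     release rain|
| north grass they|
| table sound wind|

Derivation:
Line 1: ['security', 'open'] (min_width=13, slack=4)
Line 2: ['address', 'were'] (min_width=12, slack=5)
Line 3: ['release', 'rain'] (min_width=12, slack=5)
Line 4: ['north', 'grass', 'they'] (min_width=16, slack=1)
Line 5: ['table', 'sound', 'wind'] (min_width=16, slack=1)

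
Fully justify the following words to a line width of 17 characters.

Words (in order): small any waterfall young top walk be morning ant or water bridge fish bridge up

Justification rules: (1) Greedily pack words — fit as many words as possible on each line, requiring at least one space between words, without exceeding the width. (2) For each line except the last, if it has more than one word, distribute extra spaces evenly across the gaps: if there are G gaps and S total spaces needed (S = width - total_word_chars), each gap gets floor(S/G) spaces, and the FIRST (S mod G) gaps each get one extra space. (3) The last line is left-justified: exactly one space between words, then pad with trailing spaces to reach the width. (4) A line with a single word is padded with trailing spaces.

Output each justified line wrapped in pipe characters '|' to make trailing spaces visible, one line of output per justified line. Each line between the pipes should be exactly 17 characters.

Answer: |small         any|
|waterfall   young|
|top    walk    be|
|morning   ant  or|
|water bridge fish|
|bridge up        |

Derivation:
Line 1: ['small', 'any'] (min_width=9, slack=8)
Line 2: ['waterfall', 'young'] (min_width=15, slack=2)
Line 3: ['top', 'walk', 'be'] (min_width=11, slack=6)
Line 4: ['morning', 'ant', 'or'] (min_width=14, slack=3)
Line 5: ['water', 'bridge', 'fish'] (min_width=17, slack=0)
Line 6: ['bridge', 'up'] (min_width=9, slack=8)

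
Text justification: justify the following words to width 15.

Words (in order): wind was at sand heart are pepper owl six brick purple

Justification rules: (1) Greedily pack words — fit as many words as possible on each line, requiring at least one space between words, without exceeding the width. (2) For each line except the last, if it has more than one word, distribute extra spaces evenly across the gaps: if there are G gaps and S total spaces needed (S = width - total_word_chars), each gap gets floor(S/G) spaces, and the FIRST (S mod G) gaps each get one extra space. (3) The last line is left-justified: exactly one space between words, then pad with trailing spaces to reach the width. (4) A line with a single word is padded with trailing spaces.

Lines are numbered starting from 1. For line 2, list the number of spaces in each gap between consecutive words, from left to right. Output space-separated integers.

Answer: 2 1

Derivation:
Line 1: ['wind', 'was', 'at'] (min_width=11, slack=4)
Line 2: ['sand', 'heart', 'are'] (min_width=14, slack=1)
Line 3: ['pepper', 'owl', 'six'] (min_width=14, slack=1)
Line 4: ['brick', 'purple'] (min_width=12, slack=3)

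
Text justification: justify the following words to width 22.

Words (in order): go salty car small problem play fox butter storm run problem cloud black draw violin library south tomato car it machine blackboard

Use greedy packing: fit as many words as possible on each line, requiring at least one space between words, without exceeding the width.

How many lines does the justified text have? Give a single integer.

Answer: 7

Derivation:
Line 1: ['go', 'salty', 'car', 'small'] (min_width=18, slack=4)
Line 2: ['problem', 'play', 'fox'] (min_width=16, slack=6)
Line 3: ['butter', 'storm', 'run'] (min_width=16, slack=6)
Line 4: ['problem', 'cloud', 'black'] (min_width=19, slack=3)
Line 5: ['draw', 'violin', 'library'] (min_width=19, slack=3)
Line 6: ['south', 'tomato', 'car', 'it'] (min_width=19, slack=3)
Line 7: ['machine', 'blackboard'] (min_width=18, slack=4)
Total lines: 7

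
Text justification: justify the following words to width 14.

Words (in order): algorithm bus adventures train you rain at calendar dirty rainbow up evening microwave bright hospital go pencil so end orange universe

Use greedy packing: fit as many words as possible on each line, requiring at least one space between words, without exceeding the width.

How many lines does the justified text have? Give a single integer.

Answer: 12

Derivation:
Line 1: ['algorithm', 'bus'] (min_width=13, slack=1)
Line 2: ['adventures'] (min_width=10, slack=4)
Line 3: ['train', 'you', 'rain'] (min_width=14, slack=0)
Line 4: ['at', 'calendar'] (min_width=11, slack=3)
Line 5: ['dirty', 'rainbow'] (min_width=13, slack=1)
Line 6: ['up', 'evening'] (min_width=10, slack=4)
Line 7: ['microwave'] (min_width=9, slack=5)
Line 8: ['bright'] (min_width=6, slack=8)
Line 9: ['hospital', 'go'] (min_width=11, slack=3)
Line 10: ['pencil', 'so', 'end'] (min_width=13, slack=1)
Line 11: ['orange'] (min_width=6, slack=8)
Line 12: ['universe'] (min_width=8, slack=6)
Total lines: 12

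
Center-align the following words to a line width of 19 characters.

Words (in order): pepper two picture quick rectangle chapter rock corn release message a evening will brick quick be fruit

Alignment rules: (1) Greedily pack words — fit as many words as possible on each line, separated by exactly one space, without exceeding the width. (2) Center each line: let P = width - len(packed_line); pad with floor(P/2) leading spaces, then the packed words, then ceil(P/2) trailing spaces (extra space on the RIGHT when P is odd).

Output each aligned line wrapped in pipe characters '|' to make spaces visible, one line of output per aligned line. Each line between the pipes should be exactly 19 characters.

Answer: |pepper two picture |
|  quick rectangle  |
| chapter rock corn |
| release message a |
|evening will brick |
|  quick be fruit   |

Derivation:
Line 1: ['pepper', 'two', 'picture'] (min_width=18, slack=1)
Line 2: ['quick', 'rectangle'] (min_width=15, slack=4)
Line 3: ['chapter', 'rock', 'corn'] (min_width=17, slack=2)
Line 4: ['release', 'message', 'a'] (min_width=17, slack=2)
Line 5: ['evening', 'will', 'brick'] (min_width=18, slack=1)
Line 6: ['quick', 'be', 'fruit'] (min_width=14, slack=5)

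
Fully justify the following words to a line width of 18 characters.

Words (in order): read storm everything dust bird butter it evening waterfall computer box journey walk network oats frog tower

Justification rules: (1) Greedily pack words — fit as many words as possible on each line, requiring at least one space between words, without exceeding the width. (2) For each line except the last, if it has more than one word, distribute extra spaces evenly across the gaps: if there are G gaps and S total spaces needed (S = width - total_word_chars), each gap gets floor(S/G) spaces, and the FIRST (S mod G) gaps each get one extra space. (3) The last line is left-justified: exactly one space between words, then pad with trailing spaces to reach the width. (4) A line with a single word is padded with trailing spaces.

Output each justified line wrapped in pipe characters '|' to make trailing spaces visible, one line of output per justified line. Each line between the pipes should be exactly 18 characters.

Line 1: ['read', 'storm'] (min_width=10, slack=8)
Line 2: ['everything', 'dust'] (min_width=15, slack=3)
Line 3: ['bird', 'butter', 'it'] (min_width=14, slack=4)
Line 4: ['evening', 'waterfall'] (min_width=17, slack=1)
Line 5: ['computer', 'box'] (min_width=12, slack=6)
Line 6: ['journey', 'walk'] (min_width=12, slack=6)
Line 7: ['network', 'oats', 'frog'] (min_width=17, slack=1)
Line 8: ['tower'] (min_width=5, slack=13)

Answer: |read         storm|
|everything    dust|
|bird   butter   it|
|evening  waterfall|
|computer       box|
|journey       walk|
|network  oats frog|
|tower             |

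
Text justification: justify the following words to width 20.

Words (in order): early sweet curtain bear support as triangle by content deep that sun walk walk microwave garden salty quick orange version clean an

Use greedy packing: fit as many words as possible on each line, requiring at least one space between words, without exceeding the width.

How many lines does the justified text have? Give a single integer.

Line 1: ['early', 'sweet', 'curtain'] (min_width=19, slack=1)
Line 2: ['bear', 'support', 'as'] (min_width=15, slack=5)
Line 3: ['triangle', 'by', 'content'] (min_width=19, slack=1)
Line 4: ['deep', 'that', 'sun', 'walk'] (min_width=18, slack=2)
Line 5: ['walk', 'microwave'] (min_width=14, slack=6)
Line 6: ['garden', 'salty', 'quick'] (min_width=18, slack=2)
Line 7: ['orange', 'version', 'clean'] (min_width=20, slack=0)
Line 8: ['an'] (min_width=2, slack=18)
Total lines: 8

Answer: 8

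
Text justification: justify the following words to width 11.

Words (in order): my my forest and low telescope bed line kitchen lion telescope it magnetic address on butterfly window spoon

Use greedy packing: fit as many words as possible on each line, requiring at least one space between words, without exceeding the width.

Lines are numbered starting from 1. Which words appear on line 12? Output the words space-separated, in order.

Answer: window

Derivation:
Line 1: ['my', 'my'] (min_width=5, slack=6)
Line 2: ['forest', 'and'] (min_width=10, slack=1)
Line 3: ['low'] (min_width=3, slack=8)
Line 4: ['telescope'] (min_width=9, slack=2)
Line 5: ['bed', 'line'] (min_width=8, slack=3)
Line 6: ['kitchen'] (min_width=7, slack=4)
Line 7: ['lion'] (min_width=4, slack=7)
Line 8: ['telescope'] (min_width=9, slack=2)
Line 9: ['it', 'magnetic'] (min_width=11, slack=0)
Line 10: ['address', 'on'] (min_width=10, slack=1)
Line 11: ['butterfly'] (min_width=9, slack=2)
Line 12: ['window'] (min_width=6, slack=5)
Line 13: ['spoon'] (min_width=5, slack=6)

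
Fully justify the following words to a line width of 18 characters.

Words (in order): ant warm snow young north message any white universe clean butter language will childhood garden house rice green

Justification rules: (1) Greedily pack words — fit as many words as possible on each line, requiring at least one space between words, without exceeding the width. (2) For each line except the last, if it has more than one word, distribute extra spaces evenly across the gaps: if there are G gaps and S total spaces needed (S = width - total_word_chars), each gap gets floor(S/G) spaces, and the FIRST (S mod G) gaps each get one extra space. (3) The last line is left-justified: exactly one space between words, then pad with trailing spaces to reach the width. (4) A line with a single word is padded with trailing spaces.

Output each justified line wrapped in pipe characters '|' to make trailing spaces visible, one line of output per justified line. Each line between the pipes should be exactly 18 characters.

Answer: |ant    warm   snow|
|young        north|
|message  any white|
|universe     clean|
|butter    language|
|will     childhood|
|garden  house rice|
|green             |

Derivation:
Line 1: ['ant', 'warm', 'snow'] (min_width=13, slack=5)
Line 2: ['young', 'north'] (min_width=11, slack=7)
Line 3: ['message', 'any', 'white'] (min_width=17, slack=1)
Line 4: ['universe', 'clean'] (min_width=14, slack=4)
Line 5: ['butter', 'language'] (min_width=15, slack=3)
Line 6: ['will', 'childhood'] (min_width=14, slack=4)
Line 7: ['garden', 'house', 'rice'] (min_width=17, slack=1)
Line 8: ['green'] (min_width=5, slack=13)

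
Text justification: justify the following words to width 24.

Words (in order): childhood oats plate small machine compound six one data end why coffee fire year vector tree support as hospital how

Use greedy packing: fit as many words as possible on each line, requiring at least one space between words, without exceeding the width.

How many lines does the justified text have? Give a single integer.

Line 1: ['childhood', 'oats', 'plate'] (min_width=20, slack=4)
Line 2: ['small', 'machine', 'compound'] (min_width=22, slack=2)
Line 3: ['six', 'one', 'data', 'end', 'why'] (min_width=20, slack=4)
Line 4: ['coffee', 'fire', 'year', 'vector'] (min_width=23, slack=1)
Line 5: ['tree', 'support', 'as', 'hospital'] (min_width=24, slack=0)
Line 6: ['how'] (min_width=3, slack=21)
Total lines: 6

Answer: 6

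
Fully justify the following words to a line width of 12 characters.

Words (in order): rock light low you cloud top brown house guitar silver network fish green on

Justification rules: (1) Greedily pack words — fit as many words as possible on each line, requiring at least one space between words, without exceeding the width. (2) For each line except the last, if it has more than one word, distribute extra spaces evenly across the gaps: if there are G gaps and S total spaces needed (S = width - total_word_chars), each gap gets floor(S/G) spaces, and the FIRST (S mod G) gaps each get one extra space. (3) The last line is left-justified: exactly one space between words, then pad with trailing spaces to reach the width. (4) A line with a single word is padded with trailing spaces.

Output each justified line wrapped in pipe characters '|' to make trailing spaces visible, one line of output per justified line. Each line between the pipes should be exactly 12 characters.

Line 1: ['rock', 'light'] (min_width=10, slack=2)
Line 2: ['low', 'you'] (min_width=7, slack=5)
Line 3: ['cloud', 'top'] (min_width=9, slack=3)
Line 4: ['brown', 'house'] (min_width=11, slack=1)
Line 5: ['guitar'] (min_width=6, slack=6)
Line 6: ['silver'] (min_width=6, slack=6)
Line 7: ['network', 'fish'] (min_width=12, slack=0)
Line 8: ['green', 'on'] (min_width=8, slack=4)

Answer: |rock   light|
|low      you|
|cloud    top|
|brown  house|
|guitar      |
|silver      |
|network fish|
|green on    |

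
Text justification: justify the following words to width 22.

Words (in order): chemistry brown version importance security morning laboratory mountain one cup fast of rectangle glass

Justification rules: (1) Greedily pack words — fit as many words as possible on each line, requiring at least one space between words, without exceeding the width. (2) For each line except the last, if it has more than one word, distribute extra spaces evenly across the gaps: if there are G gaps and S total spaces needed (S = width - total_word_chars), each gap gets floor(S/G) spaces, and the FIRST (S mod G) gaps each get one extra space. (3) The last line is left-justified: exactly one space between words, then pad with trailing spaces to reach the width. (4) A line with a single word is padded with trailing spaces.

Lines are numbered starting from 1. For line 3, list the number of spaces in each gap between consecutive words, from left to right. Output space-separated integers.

Line 1: ['chemistry', 'brown'] (min_width=15, slack=7)
Line 2: ['version', 'importance'] (min_width=18, slack=4)
Line 3: ['security', 'morning'] (min_width=16, slack=6)
Line 4: ['laboratory', 'mountain'] (min_width=19, slack=3)
Line 5: ['one', 'cup', 'fast', 'of'] (min_width=15, slack=7)
Line 6: ['rectangle', 'glass'] (min_width=15, slack=7)

Answer: 7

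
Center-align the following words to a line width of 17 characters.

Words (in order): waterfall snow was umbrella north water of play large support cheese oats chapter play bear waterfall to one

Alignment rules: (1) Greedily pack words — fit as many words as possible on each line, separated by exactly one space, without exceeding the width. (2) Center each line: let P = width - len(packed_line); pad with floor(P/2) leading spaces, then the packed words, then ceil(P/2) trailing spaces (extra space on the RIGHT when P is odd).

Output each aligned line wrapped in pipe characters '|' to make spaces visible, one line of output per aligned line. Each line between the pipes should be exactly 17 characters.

Answer: | waterfall snow  |
|  was umbrella   |
| north water of  |
|   play large    |
| support cheese  |
|oats chapter play|
|bear waterfall to|
|       one       |

Derivation:
Line 1: ['waterfall', 'snow'] (min_width=14, slack=3)
Line 2: ['was', 'umbrella'] (min_width=12, slack=5)
Line 3: ['north', 'water', 'of'] (min_width=14, slack=3)
Line 4: ['play', 'large'] (min_width=10, slack=7)
Line 5: ['support', 'cheese'] (min_width=14, slack=3)
Line 6: ['oats', 'chapter', 'play'] (min_width=17, slack=0)
Line 7: ['bear', 'waterfall', 'to'] (min_width=17, slack=0)
Line 8: ['one'] (min_width=3, slack=14)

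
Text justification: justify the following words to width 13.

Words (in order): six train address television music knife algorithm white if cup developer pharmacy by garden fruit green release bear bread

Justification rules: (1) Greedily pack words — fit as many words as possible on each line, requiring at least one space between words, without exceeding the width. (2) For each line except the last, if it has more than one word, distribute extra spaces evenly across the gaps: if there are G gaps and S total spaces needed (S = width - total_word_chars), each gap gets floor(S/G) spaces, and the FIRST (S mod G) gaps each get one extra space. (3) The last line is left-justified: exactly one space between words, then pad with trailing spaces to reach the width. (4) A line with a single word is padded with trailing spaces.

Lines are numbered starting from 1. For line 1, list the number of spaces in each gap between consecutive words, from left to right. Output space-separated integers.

Line 1: ['six', 'train'] (min_width=9, slack=4)
Line 2: ['address'] (min_width=7, slack=6)
Line 3: ['television'] (min_width=10, slack=3)
Line 4: ['music', 'knife'] (min_width=11, slack=2)
Line 5: ['algorithm'] (min_width=9, slack=4)
Line 6: ['white', 'if', 'cup'] (min_width=12, slack=1)
Line 7: ['developer'] (min_width=9, slack=4)
Line 8: ['pharmacy', 'by'] (min_width=11, slack=2)
Line 9: ['garden', 'fruit'] (min_width=12, slack=1)
Line 10: ['green', 'release'] (min_width=13, slack=0)
Line 11: ['bear', 'bread'] (min_width=10, slack=3)

Answer: 5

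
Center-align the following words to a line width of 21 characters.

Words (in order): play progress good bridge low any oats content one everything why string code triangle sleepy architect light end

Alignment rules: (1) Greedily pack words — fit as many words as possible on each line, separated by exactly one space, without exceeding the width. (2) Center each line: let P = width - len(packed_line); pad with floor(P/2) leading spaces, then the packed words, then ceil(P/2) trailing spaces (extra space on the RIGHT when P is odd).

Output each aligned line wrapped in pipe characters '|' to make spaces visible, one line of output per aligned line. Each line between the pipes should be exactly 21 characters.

Answer: | play progress good  |
| bridge low any oats |
|     content one     |
|everything why string|
|code triangle sleepy |
| architect light end |

Derivation:
Line 1: ['play', 'progress', 'good'] (min_width=18, slack=3)
Line 2: ['bridge', 'low', 'any', 'oats'] (min_width=19, slack=2)
Line 3: ['content', 'one'] (min_width=11, slack=10)
Line 4: ['everything', 'why', 'string'] (min_width=21, slack=0)
Line 5: ['code', 'triangle', 'sleepy'] (min_width=20, slack=1)
Line 6: ['architect', 'light', 'end'] (min_width=19, slack=2)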